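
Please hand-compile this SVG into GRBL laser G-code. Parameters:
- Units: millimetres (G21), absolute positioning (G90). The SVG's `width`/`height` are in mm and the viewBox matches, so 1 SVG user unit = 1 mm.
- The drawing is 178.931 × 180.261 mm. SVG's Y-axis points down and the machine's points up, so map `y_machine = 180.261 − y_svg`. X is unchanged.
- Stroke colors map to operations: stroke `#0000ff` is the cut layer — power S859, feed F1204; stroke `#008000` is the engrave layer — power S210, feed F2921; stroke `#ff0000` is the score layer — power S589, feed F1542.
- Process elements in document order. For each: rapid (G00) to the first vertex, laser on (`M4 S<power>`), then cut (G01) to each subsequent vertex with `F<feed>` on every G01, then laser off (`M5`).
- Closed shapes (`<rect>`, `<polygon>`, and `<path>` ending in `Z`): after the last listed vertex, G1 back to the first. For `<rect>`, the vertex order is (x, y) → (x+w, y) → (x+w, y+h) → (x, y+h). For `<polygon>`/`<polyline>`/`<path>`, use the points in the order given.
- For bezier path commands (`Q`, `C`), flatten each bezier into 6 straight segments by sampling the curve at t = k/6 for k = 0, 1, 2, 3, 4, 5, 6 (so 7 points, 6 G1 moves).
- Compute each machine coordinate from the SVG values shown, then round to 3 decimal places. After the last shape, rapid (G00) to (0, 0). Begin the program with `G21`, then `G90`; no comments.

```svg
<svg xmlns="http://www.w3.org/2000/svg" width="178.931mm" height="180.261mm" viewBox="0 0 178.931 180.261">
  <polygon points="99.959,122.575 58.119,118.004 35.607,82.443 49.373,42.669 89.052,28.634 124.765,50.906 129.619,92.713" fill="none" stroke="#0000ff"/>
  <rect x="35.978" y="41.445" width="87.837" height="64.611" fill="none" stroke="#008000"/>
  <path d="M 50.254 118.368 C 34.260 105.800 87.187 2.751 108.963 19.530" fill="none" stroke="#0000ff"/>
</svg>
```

G21
G90
G00 X99.959 Y57.686
M4 S859
G01 X58.119 Y62.257 F1204
G01 X35.607 Y97.818 F1204
G01 X49.373 Y137.592 F1204
G01 X89.052 Y151.627 F1204
G01 X124.765 Y129.355 F1204
G01 X129.619 Y87.548 F1204
G01 X99.959 Y57.686 F1204
M5
G00 X35.978 Y138.816
M4 S210
G01 X123.815 Y138.816 F2921
G01 X123.815 Y74.205 F2921
G01 X35.978 Y74.205 F2921
G01 X35.978 Y138.816 F2921
M5
G00 X50.254 Y61.893
M4 S859
G01 X47.537 Y74.743 F1204
G01 X53.527 Y96.832 F1204
G01 X65.445 Y122.317 F1204
G01 X80.510 Y145.357 F1204
G01 X95.942 Y160.108 F1204
G01 X108.963 Y160.731 F1204
M5
G00 X0.000 Y0.000

1 u = 1 mm; y_m = 180.261 − y.

[1] `<polygon>` regular polygon, #0000ff→cut S859 F1204: (99.959,57.686) → (58.119,62.257) → (35.607,97.818) → (49.373,137.592) → (89.052,151.627) → (124.765,129.355) → (129.619,87.548) → (99.959,57.686) (closed)

[2] `<rect>` rectangle, #008000→engrave S210 F2921: (35.978,138.816) → (123.815,138.816) → (123.815,74.205) → (35.978,74.205) → (35.978,138.816) (closed)

[3] `<path>` cubic bezier, #0000ff→cut S859 F1204: (50.254,61.893) → (47.537,74.743) → (53.527,96.832) → (65.445,122.317) → (80.510,145.357) → (95.942,160.108) → (108.963,160.731)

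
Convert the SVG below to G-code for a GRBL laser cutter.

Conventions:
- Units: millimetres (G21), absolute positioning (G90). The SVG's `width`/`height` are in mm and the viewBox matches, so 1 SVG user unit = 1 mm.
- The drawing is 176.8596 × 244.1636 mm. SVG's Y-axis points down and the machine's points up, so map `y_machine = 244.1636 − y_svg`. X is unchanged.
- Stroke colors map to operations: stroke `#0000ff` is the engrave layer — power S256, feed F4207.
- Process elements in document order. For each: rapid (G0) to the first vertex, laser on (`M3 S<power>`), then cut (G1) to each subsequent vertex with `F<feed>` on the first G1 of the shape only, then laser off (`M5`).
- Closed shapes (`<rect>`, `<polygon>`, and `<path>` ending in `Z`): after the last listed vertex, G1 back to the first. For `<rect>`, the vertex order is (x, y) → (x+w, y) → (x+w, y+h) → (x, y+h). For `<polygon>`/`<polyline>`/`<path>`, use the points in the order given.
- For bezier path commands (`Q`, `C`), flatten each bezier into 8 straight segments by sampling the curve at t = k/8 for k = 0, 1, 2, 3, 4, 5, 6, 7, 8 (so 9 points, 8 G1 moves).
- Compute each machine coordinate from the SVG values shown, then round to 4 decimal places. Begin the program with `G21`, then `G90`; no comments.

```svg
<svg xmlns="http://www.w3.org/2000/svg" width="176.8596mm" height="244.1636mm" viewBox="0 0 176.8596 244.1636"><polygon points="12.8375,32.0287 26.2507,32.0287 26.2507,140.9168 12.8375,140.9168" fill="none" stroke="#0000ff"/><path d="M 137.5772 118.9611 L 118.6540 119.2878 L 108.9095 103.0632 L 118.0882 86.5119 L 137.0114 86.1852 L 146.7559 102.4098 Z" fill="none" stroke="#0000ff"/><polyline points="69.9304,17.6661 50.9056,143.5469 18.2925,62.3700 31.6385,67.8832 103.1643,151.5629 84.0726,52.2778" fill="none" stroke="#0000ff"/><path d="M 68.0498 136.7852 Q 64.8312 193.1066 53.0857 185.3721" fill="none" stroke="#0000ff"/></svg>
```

1 u = 1 mm; y_m = 244.1636 − y.

[1] `<polygon>` rectangle, #0000ff→engrave S256 F4207: (12.8375,212.1349) → (26.2507,212.1349) → (26.2507,103.2468) → (12.8375,103.2468) → (12.8375,212.1349) (closed)

[2] `<path>` regular polygon, #0000ff→engrave S256 F4207: (137.5772,125.2025) → (118.6540,124.8758) → (108.9095,141.1004) → (118.0882,157.6517) → (137.0114,157.9784) → (146.7559,141.7538) → (137.5772,125.2025) (closed)

[3] `<polyline>` open polyline, #0000ff→engrave S256 F4207: (69.9304,226.4975) → (50.9056,100.6167) → (18.2925,181.7936) → (31.6385,176.2804) → (103.1643,92.6007) → (84.0726,191.8858)

[4] `<path>` quadratic bezier, #0000ff→engrave S256 F4207: (68.0498,107.3784) → (67.1119,94.2989) → (65.9076,83.2212) → (64.4368,74.1452) → (62.6995,67.0710) → (60.6957,61.9985) → (58.4255,58.9277) → (55.8888,57.8587) → (53.0857,58.7915)

G21
G90
G0 X12.8375 Y212.1349
M3 S256
G1 X26.2507 Y212.1349 F4207
G1 X26.2507 Y103.2468
G1 X12.8375 Y103.2468
G1 X12.8375 Y212.1349
M5
G0 X137.5772 Y125.2025
M3 S256
G1 X118.6540 Y124.8758 F4207
G1 X108.9095 Y141.1004
G1 X118.0882 Y157.6517
G1 X137.0114 Y157.9784
G1 X146.7559 Y141.7538
G1 X137.5772 Y125.2025
M5
G0 X69.9304 Y226.4975
M3 S256
G1 X50.9056 Y100.6167 F4207
G1 X18.2925 Y181.7936
G1 X31.6385 Y176.2804
G1 X103.1643 Y92.6007
G1 X84.0726 Y191.8858
M5
G0 X68.0498 Y107.3784
M3 S256
G1 X67.1119 Y94.2989 F4207
G1 X65.9076 Y83.2212
G1 X64.4368 Y74.1452
G1 X62.6995 Y67.0710
G1 X60.6957 Y61.9985
G1 X58.4255 Y58.9277
G1 X55.8888 Y57.8587
G1 X53.0857 Y58.7915
M5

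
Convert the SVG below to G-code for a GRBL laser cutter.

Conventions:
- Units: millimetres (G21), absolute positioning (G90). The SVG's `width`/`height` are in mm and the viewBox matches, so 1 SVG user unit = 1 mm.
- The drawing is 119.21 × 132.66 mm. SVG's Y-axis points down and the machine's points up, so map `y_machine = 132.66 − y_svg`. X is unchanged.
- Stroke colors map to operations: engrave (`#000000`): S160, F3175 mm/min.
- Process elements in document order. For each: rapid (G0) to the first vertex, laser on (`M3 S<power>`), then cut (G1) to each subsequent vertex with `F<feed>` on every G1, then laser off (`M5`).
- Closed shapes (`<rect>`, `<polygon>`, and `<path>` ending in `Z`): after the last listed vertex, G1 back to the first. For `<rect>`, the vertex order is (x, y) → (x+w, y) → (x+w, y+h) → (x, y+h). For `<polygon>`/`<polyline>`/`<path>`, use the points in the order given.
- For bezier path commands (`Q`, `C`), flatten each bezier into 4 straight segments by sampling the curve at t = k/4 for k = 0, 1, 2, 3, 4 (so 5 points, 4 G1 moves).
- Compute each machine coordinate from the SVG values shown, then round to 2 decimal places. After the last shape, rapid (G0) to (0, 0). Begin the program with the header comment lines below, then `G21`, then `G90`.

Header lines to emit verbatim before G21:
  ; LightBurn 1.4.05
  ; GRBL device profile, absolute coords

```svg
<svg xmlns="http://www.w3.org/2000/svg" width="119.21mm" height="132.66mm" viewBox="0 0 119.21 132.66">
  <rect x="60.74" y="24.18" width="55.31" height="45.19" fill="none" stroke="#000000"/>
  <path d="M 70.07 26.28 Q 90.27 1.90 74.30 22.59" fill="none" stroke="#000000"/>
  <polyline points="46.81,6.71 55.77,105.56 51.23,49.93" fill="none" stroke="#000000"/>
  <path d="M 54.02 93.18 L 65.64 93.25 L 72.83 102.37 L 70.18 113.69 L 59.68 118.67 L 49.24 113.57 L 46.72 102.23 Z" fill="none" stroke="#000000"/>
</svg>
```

1 u = 1 mm; y_m = 132.66 − y.

[1] `<rect>` rectangle, #000000→engrave S160 F3175: (60.74,108.48) → (116.05,108.48) → (116.05,63.29) → (60.74,63.29) → (60.74,108.48) (closed)

[2] `<path>` quadratic bezier, #000000→engrave S160 F3175: (70.07,106.38) → (77.91,115.75) → (81.23,119.49) → (80.02,117.60) → (74.30,110.07)

[3] `<polyline>` open polyline, #000000→engrave S160 F3175: (46.81,125.95) → (55.77,27.10) → (51.23,82.73)

[4] `<path>` regular polygon, #000000→engrave S160 F3175: (54.02,39.48) → (65.64,39.41) → (72.83,30.29) → (70.18,18.97) → (59.68,13.99) → (49.24,19.09) → (46.72,30.43) → (54.02,39.48) (closed)

; LightBurn 1.4.05
; GRBL device profile, absolute coords
G21
G90
G0 X60.74 Y108.48
M3 S160
G1 X116.05 Y108.48 F3175
G1 X116.05 Y63.29 F3175
G1 X60.74 Y63.29 F3175
G1 X60.74 Y108.48 F3175
M5
G0 X70.07 Y106.38
M3 S160
G1 X77.91 Y115.75 F3175
G1 X81.23 Y119.49 F3175
G1 X80.02 Y117.60 F3175
G1 X74.30 Y110.07 F3175
M5
G0 X46.81 Y125.95
M3 S160
G1 X55.77 Y27.10 F3175
G1 X51.23 Y82.73 F3175
M5
G0 X54.02 Y39.48
M3 S160
G1 X65.64 Y39.41 F3175
G1 X72.83 Y30.29 F3175
G1 X70.18 Y18.97 F3175
G1 X59.68 Y13.99 F3175
G1 X49.24 Y19.09 F3175
G1 X46.72 Y30.43 F3175
G1 X54.02 Y39.48 F3175
M5
G0 X0.00 Y0.00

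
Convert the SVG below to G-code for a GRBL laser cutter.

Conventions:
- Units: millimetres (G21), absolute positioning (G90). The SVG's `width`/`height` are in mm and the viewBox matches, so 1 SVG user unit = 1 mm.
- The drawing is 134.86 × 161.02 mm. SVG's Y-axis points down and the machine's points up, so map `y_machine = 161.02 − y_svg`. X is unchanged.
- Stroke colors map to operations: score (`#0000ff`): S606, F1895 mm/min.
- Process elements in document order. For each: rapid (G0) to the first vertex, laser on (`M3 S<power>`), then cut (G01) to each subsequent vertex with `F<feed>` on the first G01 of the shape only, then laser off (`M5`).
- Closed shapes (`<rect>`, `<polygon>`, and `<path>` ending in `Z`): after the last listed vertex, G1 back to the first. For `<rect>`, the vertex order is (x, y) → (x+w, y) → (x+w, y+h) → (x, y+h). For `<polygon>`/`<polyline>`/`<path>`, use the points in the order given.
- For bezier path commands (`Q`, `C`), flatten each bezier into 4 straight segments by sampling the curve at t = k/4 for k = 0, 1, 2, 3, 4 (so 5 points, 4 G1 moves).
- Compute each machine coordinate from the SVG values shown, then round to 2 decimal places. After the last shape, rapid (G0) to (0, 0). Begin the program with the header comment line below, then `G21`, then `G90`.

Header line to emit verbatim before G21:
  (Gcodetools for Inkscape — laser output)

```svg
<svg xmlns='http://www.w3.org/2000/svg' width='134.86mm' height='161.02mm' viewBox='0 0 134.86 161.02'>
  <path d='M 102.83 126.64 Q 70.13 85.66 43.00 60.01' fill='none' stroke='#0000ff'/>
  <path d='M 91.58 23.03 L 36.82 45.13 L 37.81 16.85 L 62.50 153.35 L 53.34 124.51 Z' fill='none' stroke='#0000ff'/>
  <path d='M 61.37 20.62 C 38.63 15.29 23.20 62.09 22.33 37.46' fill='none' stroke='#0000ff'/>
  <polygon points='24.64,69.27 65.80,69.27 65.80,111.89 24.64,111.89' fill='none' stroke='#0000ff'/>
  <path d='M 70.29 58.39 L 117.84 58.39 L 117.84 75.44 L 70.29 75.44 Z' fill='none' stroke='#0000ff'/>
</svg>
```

(Gcodetools for Inkscape — laser output)
G21
G90
G0 X102.83 Y34.38
M3 S606
G01 X86.83 Y53.91 F1895
G01 X71.52 Y71.53
G01 X56.91 Y87.23
G01 X43.00 Y101.01
M5
G0 X91.58 Y137.99
M3 S606
G01 X36.82 Y115.89 F1895
G01 X37.81 Y144.17
G01 X62.50 Y7.67
G01 X53.34 Y36.51
G01 X91.58 Y137.99
M5
G0 X61.37 Y140.40
M3 S606
G01 X45.80 Y136.55 F1895
G01 X33.65 Y124.74
G01 X25.60 Y116.55
G01 X22.33 Y123.56
M5
G0 X24.64 Y91.75
M3 S606
G01 X65.80 Y91.75 F1895
G01 X65.80 Y49.13
G01 X24.64 Y49.13
G01 X24.64 Y91.75
M5
G0 X70.29 Y102.63
M3 S606
G01 X117.84 Y102.63 F1895
G01 X117.84 Y85.58
G01 X70.29 Y85.58
G01 X70.29 Y102.63
M5
G0 X0.00 Y0.00

1 u = 1 mm; y_m = 161.02 − y.

[1] `<path>` quadratic bezier, #0000ff→score S606 F1895: (102.83,34.38) → (86.83,53.91) → (71.52,71.53) → (56.91,87.23) → (43.00,101.01)

[2] `<path>` closed polygon, #0000ff→score S606 F1895: (91.58,137.99) → (36.82,115.89) → (37.81,144.17) → (62.50,7.67) → (53.34,36.51) → (91.58,137.99) (closed)

[3] `<path>` cubic bezier, #0000ff→score S606 F1895: (61.37,140.40) → (45.80,136.55) → (33.65,124.74) → (25.60,116.55) → (22.33,123.56)

[4] `<polygon>` rectangle, #0000ff→score S606 F1895: (24.64,91.75) → (65.80,91.75) → (65.80,49.13) → (24.64,49.13) → (24.64,91.75) (closed)

[5] `<path>` rectangle, #0000ff→score S606 F1895: (70.29,102.63) → (117.84,102.63) → (117.84,85.58) → (70.29,85.58) → (70.29,102.63) (closed)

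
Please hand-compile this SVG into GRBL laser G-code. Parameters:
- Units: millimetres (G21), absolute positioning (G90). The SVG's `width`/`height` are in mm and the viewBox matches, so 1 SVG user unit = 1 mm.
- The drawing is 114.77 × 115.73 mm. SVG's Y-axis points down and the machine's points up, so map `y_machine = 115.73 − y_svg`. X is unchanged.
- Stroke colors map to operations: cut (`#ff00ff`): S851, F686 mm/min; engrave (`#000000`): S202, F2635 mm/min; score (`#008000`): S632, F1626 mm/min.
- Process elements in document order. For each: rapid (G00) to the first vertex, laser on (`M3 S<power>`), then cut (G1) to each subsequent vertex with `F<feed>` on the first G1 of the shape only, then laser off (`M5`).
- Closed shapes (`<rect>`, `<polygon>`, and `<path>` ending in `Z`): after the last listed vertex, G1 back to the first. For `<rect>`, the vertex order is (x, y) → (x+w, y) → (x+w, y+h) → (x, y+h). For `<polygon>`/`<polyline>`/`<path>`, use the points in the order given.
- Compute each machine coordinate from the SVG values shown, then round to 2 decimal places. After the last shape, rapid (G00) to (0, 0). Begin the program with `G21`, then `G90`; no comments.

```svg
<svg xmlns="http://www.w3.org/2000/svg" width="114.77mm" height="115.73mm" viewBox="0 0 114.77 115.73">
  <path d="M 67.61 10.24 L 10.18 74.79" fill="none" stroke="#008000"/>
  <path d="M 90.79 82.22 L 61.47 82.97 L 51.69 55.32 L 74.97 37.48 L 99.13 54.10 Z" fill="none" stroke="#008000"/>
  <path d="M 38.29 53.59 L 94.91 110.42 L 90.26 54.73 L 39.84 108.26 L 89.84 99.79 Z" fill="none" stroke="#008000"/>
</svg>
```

G21
G90
G00 X67.61 Y105.49
M3 S632
G1 X10.18 Y40.94 F1626
M5
G00 X90.79 Y33.51
M3 S632
G1 X61.47 Y32.76 F1626
G1 X51.69 Y60.41
G1 X74.97 Y78.25
G1 X99.13 Y61.63
G1 X90.79 Y33.51
M5
G00 X38.29 Y62.14
M3 S632
G1 X94.91 Y5.31 F1626
G1 X90.26 Y61.00
G1 X39.84 Y7.47
G1 X89.84 Y15.94
G1 X38.29 Y62.14
M5
G00 X0.00 Y0.00

1 u = 1 mm; y_m = 115.73 − y.

[1] `<path>` line segment, #008000→score S632 F1626: (67.61,105.49) → (10.18,40.94)

[2] `<path>` regular polygon, #008000→score S632 F1626: (90.79,33.51) → (61.47,32.76) → (51.69,60.41) → (74.97,78.25) → (99.13,61.63) → (90.79,33.51) (closed)

[3] `<path>` closed polygon, #008000→score S632 F1626: (38.29,62.14) → (94.91,5.31) → (90.26,61.00) → (39.84,7.47) → (89.84,15.94) → (38.29,62.14) (closed)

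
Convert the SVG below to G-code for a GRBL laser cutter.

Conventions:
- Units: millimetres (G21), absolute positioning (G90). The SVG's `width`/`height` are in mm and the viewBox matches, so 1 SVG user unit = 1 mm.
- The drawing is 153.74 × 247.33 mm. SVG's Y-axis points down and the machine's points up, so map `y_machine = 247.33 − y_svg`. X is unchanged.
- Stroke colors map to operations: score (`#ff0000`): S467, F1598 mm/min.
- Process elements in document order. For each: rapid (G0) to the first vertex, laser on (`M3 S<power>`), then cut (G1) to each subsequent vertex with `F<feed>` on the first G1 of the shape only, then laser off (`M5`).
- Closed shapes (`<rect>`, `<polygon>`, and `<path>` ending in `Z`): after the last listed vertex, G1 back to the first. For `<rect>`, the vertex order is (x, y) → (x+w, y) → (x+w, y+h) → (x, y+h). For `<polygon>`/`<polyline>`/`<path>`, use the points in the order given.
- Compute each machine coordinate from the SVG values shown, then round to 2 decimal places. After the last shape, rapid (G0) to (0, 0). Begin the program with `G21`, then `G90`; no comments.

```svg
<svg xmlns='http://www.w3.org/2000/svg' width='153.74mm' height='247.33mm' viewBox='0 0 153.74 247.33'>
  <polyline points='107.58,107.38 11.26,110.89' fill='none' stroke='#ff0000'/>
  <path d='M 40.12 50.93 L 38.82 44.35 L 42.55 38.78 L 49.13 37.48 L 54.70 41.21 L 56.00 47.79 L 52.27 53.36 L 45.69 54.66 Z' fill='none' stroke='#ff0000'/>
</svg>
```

G21
G90
G0 X107.58 Y139.95
M3 S467
G1 X11.26 Y136.44 F1598
M5
G0 X40.12 Y196.40
M3 S467
G1 X38.82 Y202.98 F1598
G1 X42.55 Y208.55
G1 X49.13 Y209.85
G1 X54.70 Y206.12
G1 X56.00 Y199.54
G1 X52.27 Y193.97
G1 X45.69 Y192.67
G1 X40.12 Y196.40
M5
G0 X0.00 Y0.00

Since the viewBox matches the mm dimensions, user units are millimetres directly. The only transform is the Y-flip y_m = 247.33 − y_svg.

Shape 1 is a line segment drawn with `<polyline>`. Its stroke #ff0000 means score at S467, F1598. After flipping Y the toolpath is (107.58,139.95) → (11.26,136.44).

Shape 2 is a regular polygon drawn with `<path>`. Its stroke #ff0000 means score at S467, F1598. After flipping Y the toolpath is (40.12,196.40) → (38.82,202.98) → (42.55,208.55) → (49.13,209.85) → (54.70,206.12) → (56.00,199.54) → (52.27,193.97) → (45.69,192.67) → (40.12,196.40), returning to the start.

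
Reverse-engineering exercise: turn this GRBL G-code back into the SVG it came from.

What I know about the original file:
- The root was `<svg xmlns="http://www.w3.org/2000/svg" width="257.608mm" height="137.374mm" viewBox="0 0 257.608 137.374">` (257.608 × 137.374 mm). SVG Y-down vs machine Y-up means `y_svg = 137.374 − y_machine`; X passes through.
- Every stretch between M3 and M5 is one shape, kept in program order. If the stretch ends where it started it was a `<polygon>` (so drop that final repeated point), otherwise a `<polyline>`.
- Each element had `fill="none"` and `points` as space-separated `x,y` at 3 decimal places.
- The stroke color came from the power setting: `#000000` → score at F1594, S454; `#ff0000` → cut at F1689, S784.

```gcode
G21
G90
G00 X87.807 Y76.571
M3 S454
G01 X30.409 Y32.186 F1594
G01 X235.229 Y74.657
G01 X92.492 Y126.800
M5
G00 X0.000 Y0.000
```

Machine Y-up, SVG Y-down with viewBox height 137.374, so y_svg = 137.374 − y_machine; X carries over. Every run uses S454, so all elements get stroke `#000000` (score).

Run 1: The run is open, so emit a `<polyline>` with points (Y-flipped): 87.807,60.803 30.409,105.188 235.229,62.717 92.492,10.574.

<svg xmlns="http://www.w3.org/2000/svg" width="257.608mm" height="137.374mm" viewBox="0 0 257.608 137.374">
  <polyline points="87.807,60.803 30.409,105.188 235.229,62.717 92.492,10.574" fill="none" stroke="#000000"/>
</svg>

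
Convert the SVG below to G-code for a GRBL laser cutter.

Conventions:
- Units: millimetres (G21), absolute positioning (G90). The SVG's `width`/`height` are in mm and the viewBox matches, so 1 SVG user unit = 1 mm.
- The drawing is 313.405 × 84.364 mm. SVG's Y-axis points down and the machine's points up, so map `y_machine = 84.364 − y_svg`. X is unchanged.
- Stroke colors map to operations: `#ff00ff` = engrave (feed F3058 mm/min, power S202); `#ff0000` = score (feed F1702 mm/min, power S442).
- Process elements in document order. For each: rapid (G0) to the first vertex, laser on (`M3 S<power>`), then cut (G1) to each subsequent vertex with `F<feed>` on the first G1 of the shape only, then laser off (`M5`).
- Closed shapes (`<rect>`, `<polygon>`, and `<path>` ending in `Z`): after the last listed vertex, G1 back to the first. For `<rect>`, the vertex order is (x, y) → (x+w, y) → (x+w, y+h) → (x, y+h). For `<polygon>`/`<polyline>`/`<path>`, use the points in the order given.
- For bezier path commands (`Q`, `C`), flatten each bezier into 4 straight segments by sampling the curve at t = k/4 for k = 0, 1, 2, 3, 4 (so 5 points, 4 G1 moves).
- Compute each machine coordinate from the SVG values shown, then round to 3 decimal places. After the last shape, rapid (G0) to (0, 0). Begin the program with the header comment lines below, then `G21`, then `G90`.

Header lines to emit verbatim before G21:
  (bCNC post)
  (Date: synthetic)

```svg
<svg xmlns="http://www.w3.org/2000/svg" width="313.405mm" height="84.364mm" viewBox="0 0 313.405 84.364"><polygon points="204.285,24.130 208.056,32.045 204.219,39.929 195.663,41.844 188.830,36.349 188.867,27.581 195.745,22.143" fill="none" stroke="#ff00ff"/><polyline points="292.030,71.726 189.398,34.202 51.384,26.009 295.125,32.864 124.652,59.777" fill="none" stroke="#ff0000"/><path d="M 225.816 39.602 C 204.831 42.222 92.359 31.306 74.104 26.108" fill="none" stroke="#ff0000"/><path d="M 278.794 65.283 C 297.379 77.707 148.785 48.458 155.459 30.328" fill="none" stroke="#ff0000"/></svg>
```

(bCNC post)
(Date: synthetic)
G21
G90
G0 X204.285 Y60.234
M3 S202
G1 X208.056 Y52.319 F3058
G1 X204.219 Y44.435
G1 X195.663 Y42.520
G1 X188.830 Y48.015
G1 X188.867 Y56.783
G1 X195.745 Y62.221
G1 X204.285 Y60.234
M5
G0 X292.030 Y12.638
M3 S442
G1 X189.398 Y50.162 F1702
G1 X51.384 Y58.355
G1 X295.125 Y51.500
G1 X124.652 Y24.587
M5
G0 X225.816 Y44.762
M3 S442
G1 X195.825 Y45.034 F1702
G1 X148.936 Y48.577
G1 X102.559 Y53.586
G1 X74.104 Y58.256
M5
G0 X278.794 Y19.081
M3 S442
G1 X266.425 Y16.752 F1702
G1 X221.593 Y25.101
G1 X174.528 Y39.179
G1 X155.459 Y54.036
M5
G0 X0.000 Y0.000

viewBox `0 0 313.405 84.364` with mm width/height → 1 unit = 1 mm. Flip: y_m = 84.364 − y_svg.

**Shape 1** — `<polygon>` regular polygon, stroke `#ff00ff` → engrave (S202, F3058). Machine vertices: (204.285,60.234) → (208.056,52.319) → (204.219,44.435) → (195.663,42.520) → (188.830,48.015) → (188.867,56.783) → (195.745,62.221) → (204.285,60.234). Closed: final G1 returns to the first vertex.

**Shape 2** — `<polyline>` open polyline, stroke `#ff0000` → score (S442, F1702). Machine vertices: (292.030,12.638) → (189.398,50.162) → (51.384,58.355) → (295.125,51.500) → (124.652,24.587). Open path.

**Shape 3** — `<path>` cubic bezier, stroke `#ff0000` → score (S442, F1702). Control points (SVG): P0=(225.816,39.602), P1=(204.831,42.222), P2=(92.359,31.306), P3=(74.104,26.108); sampled at t=k/4. Machine vertices: (225.816,44.762) → (195.825,45.034) → (148.936,48.577) → (102.559,53.586) → (74.104,58.256). Open path.

**Shape 4** — `<path>` cubic bezier, stroke `#ff0000` → score (S442, F1702). Control points (SVG): P0=(278.794,65.283), P1=(297.379,77.707), P2=(148.785,48.458), P3=(155.459,30.328); sampled at t=k/4. Machine vertices: (278.794,19.081) → (266.425,16.752) → (221.593,25.101) → (174.528,39.179) → (155.459,54.036). Open path.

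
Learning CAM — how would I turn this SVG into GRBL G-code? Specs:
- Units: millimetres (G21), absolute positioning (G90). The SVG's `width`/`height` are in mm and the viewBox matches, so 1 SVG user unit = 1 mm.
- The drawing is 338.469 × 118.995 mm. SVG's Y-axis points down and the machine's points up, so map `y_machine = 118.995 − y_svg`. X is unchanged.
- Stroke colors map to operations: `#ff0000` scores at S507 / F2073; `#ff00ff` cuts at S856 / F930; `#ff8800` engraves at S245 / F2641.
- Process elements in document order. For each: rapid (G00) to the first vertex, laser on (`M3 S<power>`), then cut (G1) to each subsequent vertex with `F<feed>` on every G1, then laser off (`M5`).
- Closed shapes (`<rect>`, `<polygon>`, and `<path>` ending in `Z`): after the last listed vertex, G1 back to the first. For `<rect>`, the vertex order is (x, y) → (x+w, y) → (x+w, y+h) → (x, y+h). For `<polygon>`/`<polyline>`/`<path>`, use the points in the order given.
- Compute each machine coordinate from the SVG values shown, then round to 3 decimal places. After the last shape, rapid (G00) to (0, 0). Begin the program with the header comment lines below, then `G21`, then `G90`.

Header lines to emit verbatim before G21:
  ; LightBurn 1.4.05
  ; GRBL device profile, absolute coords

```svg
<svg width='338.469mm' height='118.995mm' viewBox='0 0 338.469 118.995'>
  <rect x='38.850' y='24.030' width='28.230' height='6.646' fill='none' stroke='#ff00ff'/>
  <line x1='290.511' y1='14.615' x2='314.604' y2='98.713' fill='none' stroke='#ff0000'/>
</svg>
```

viewBox `0 0 338.469 118.995` with mm width/height → 1 unit = 1 mm. Flip: y_m = 118.995 − y_svg.

**Shape 1** — `<rect>` rectangle, stroke `#ff00ff` → cut (S856, F930). Machine vertices: (38.850,94.965) → (67.080,94.965) → (67.080,88.319) → (38.850,88.319) → (38.850,94.965). Closed: final G1 returns to the first vertex.

**Shape 2** — `<line>` line segment, stroke `#ff0000` → score (S507, F2073). Machine vertices: (290.511,104.380) → (314.604,20.282). Open path.

; LightBurn 1.4.05
; GRBL device profile, absolute coords
G21
G90
G00 X38.850 Y94.965
M3 S856
G1 X67.080 Y94.965 F930
G1 X67.080 Y88.319 F930
G1 X38.850 Y88.319 F930
G1 X38.850 Y94.965 F930
M5
G00 X290.511 Y104.380
M3 S507
G1 X314.604 Y20.282 F2073
M5
G00 X0.000 Y0.000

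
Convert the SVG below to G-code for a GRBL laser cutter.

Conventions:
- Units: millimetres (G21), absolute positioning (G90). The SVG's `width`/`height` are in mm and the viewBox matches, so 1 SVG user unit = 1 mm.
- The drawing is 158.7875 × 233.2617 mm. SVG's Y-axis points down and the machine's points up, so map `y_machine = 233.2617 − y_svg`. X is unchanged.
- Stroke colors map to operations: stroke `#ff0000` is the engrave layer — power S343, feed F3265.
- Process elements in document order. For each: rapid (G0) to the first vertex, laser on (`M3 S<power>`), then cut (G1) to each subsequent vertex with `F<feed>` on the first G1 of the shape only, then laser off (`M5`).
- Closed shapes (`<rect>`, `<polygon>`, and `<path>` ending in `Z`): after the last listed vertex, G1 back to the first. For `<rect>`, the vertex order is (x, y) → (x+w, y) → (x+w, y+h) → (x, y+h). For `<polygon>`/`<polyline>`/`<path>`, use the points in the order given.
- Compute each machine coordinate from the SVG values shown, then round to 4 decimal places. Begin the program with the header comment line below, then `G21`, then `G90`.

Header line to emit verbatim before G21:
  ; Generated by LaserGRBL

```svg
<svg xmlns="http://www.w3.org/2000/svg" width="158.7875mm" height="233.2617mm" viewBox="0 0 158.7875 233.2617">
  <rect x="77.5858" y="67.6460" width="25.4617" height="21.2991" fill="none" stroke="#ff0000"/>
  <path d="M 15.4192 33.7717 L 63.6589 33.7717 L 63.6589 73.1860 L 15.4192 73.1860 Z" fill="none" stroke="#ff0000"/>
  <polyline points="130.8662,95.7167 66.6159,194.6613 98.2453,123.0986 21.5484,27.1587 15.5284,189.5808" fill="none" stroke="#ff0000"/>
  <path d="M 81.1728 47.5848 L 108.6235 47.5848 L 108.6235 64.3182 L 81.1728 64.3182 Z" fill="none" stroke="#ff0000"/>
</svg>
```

Since the viewBox matches the mm dimensions, user units are millimetres directly. The only transform is the Y-flip y_m = 233.2617 − y_svg.

Shape 1 is a rectangle drawn with `<rect>`. Its stroke #ff0000 means engrave at S343, F3265. After flipping Y the toolpath is (77.5858,165.6157) → (103.0475,165.6157) → (103.0475,144.3166) → (77.5858,144.3166) → (77.5858,165.6157), returning to the start.

Shape 2 is a rectangle drawn with `<path>`. Its stroke #ff0000 means engrave at S343, F3265. After flipping Y the toolpath is (15.4192,199.4900) → (63.6589,199.4900) → (63.6589,160.0757) → (15.4192,160.0757) → (15.4192,199.4900), returning to the start.

Shape 3 is a open polyline drawn with `<polyline>`. Its stroke #ff0000 means engrave at S343, F3265. After flipping Y the toolpath is (130.8662,137.5450) → (66.6159,38.6004) → (98.2453,110.1631) → (21.5484,206.1030) → (15.5284,43.6809).

Shape 4 is a rectangle drawn with `<path>`. Its stroke #ff0000 means engrave at S343, F3265. After flipping Y the toolpath is (81.1728,185.6769) → (108.6235,185.6769) → (108.6235,168.9435) → (81.1728,168.9435) → (81.1728,185.6769), returning to the start.

; Generated by LaserGRBL
G21
G90
G0 X77.5858 Y165.6157
M3 S343
G1 X103.0475 Y165.6157 F3265
G1 X103.0475 Y144.3166
G1 X77.5858 Y144.3166
G1 X77.5858 Y165.6157
M5
G0 X15.4192 Y199.4900
M3 S343
G1 X63.6589 Y199.4900 F3265
G1 X63.6589 Y160.0757
G1 X15.4192 Y160.0757
G1 X15.4192 Y199.4900
M5
G0 X130.8662 Y137.5450
M3 S343
G1 X66.6159 Y38.6004 F3265
G1 X98.2453 Y110.1631
G1 X21.5484 Y206.1030
G1 X15.5284 Y43.6809
M5
G0 X81.1728 Y185.6769
M3 S343
G1 X108.6235 Y185.6769 F3265
G1 X108.6235 Y168.9435
G1 X81.1728 Y168.9435
G1 X81.1728 Y185.6769
M5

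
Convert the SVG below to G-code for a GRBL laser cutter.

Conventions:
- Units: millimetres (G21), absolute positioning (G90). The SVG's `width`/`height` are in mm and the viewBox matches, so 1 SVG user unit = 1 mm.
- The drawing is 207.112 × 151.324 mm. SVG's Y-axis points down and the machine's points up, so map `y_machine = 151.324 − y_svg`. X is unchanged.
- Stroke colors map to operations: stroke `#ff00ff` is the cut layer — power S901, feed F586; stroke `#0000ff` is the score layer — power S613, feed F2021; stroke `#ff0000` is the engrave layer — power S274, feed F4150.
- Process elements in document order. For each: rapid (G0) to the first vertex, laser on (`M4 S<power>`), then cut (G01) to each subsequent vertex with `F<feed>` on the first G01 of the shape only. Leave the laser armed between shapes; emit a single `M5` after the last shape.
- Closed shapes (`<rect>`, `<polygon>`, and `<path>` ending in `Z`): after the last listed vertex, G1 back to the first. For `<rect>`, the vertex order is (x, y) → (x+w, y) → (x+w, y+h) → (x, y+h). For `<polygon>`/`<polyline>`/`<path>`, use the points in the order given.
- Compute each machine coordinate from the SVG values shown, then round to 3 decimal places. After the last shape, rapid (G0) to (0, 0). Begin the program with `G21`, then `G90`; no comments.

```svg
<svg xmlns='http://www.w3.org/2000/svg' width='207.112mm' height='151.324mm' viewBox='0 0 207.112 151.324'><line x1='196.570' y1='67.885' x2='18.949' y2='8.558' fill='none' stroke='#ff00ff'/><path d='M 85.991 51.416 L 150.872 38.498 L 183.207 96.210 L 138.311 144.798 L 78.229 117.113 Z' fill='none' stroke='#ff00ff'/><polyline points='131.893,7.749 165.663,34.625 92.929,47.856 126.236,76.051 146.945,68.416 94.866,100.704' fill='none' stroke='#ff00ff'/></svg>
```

G21
G90
G0 X196.570 Y83.439
M4 S901
G01 X18.949 Y142.766 F586
G0 X85.991 Y99.908
M4 S901
G01 X150.872 Y112.826 F586
G01 X183.207 Y55.114
G01 X138.311 Y6.526
G01 X78.229 Y34.211
G01 X85.991 Y99.908
G0 X131.893 Y143.575
M4 S901
G01 X165.663 Y116.699 F586
G01 X92.929 Y103.468
G01 X126.236 Y75.273
G01 X146.945 Y82.908
G01 X94.866 Y50.620
M5
G0 X0.000 Y0.000

1 u = 1 mm; y_m = 151.324 − y.

[1] `<line>` line segment, #ff00ff→cut S901 F586: (196.570,83.439) → (18.949,142.766)

[2] `<path>` regular polygon, #ff00ff→cut S901 F586: (85.991,99.908) → (150.872,112.826) → (183.207,55.114) → (138.311,6.526) → (78.229,34.211) → (85.991,99.908) (closed)

[3] `<polyline>` open polyline, #ff00ff→cut S901 F586: (131.893,143.575) → (165.663,116.699) → (92.929,103.468) → (126.236,75.273) → (146.945,82.908) → (94.866,50.620)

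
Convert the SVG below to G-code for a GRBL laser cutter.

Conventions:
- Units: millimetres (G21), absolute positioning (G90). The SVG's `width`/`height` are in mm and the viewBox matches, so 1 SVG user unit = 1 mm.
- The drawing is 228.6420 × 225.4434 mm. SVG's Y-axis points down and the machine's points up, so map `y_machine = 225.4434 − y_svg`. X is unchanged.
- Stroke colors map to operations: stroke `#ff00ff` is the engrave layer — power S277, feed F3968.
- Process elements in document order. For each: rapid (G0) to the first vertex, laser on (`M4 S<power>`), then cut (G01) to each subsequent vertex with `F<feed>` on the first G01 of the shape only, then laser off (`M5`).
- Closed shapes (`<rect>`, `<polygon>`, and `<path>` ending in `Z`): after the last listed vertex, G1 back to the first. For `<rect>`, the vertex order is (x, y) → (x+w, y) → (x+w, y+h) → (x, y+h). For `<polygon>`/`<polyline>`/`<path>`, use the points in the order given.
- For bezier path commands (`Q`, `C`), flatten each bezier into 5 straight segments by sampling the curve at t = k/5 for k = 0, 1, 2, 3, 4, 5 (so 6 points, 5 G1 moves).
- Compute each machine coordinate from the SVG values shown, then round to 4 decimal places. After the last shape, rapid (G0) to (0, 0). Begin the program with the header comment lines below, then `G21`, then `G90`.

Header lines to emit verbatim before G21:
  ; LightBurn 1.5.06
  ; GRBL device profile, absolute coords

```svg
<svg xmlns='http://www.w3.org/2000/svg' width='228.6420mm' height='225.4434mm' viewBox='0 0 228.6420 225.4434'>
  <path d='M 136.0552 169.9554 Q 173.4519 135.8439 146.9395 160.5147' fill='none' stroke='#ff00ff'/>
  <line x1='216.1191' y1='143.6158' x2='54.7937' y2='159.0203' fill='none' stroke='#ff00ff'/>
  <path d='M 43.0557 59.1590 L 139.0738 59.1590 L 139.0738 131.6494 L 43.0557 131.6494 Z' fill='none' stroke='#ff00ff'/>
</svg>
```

Since the viewBox matches the mm dimensions, user units are millimetres directly. The only transform is the Y-flip y_m = 225.4434 − y_svg.

Shape 1 is a quadratic bezier drawn with `<path>`. Its stroke #ff00ff means engrave at S277, F3968. After flipping Y the toolpath is (136.0552,55.4880) → (148.4575,66.7813) → (155.7471,73.3720) → (157.9240,75.2602) → (154.9881,72.4457) → (146.9395,64.9287).

Shape 2 is a line segment drawn with `<line>`. Its stroke #ff00ff means engrave at S277, F3968. After flipping Y the toolpath is (216.1191,81.8276) → (54.7937,66.4231).

Shape 3 is a rectangle drawn with `<path>`. Its stroke #ff00ff means engrave at S277, F3968. After flipping Y the toolpath is (43.0557,166.2844) → (139.0738,166.2844) → (139.0738,93.7940) → (43.0557,93.7940) → (43.0557,166.2844), returning to the start.

; LightBurn 1.5.06
; GRBL device profile, absolute coords
G21
G90
G0 X136.0552 Y55.4880
M4 S277
G01 X148.4575 Y66.7813 F3968
G01 X155.7471 Y73.3720
G01 X157.9240 Y75.2602
G01 X154.9881 Y72.4457
G01 X146.9395 Y64.9287
M5
G0 X216.1191 Y81.8276
M4 S277
G01 X54.7937 Y66.4231 F3968
M5
G0 X43.0557 Y166.2844
M4 S277
G01 X139.0738 Y166.2844 F3968
G01 X139.0738 Y93.7940
G01 X43.0557 Y93.7940
G01 X43.0557 Y166.2844
M5
G0 X0.0000 Y0.0000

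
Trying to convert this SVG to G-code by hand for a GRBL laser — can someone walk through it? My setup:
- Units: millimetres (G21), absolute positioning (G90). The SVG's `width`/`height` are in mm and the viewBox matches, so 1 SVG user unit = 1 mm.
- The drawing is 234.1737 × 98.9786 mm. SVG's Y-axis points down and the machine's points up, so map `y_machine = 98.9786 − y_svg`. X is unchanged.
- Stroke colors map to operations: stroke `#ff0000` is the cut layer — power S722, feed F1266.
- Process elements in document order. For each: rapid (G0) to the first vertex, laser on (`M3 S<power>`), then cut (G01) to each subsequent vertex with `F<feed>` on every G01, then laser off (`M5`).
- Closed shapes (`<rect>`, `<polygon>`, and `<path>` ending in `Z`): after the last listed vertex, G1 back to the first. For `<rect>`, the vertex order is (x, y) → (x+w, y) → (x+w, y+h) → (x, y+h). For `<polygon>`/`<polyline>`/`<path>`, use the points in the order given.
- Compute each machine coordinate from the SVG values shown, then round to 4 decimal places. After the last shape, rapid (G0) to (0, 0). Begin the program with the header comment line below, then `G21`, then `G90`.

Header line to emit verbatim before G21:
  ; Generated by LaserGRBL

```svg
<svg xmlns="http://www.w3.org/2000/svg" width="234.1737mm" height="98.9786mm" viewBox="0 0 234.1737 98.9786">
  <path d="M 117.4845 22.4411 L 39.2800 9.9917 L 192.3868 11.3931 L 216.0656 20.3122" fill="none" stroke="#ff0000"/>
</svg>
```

viewBox `0 0 234.1737 98.9786` with mm width/height → 1 unit = 1 mm. Flip: y_m = 98.9786 − y_svg.

**Shape 1** — `<path>` open polyline, stroke `#ff0000` → cut (S722, F1266). Machine vertices: (117.4845,76.5375) → (39.2800,88.9869) → (192.3868,87.5855) → (216.0656,78.6664). Open path.

; Generated by LaserGRBL
G21
G90
G0 X117.4845 Y76.5375
M3 S722
G01 X39.2800 Y88.9869 F1266
G01 X192.3868 Y87.5855 F1266
G01 X216.0656 Y78.6664 F1266
M5
G0 X0.0000 Y0.0000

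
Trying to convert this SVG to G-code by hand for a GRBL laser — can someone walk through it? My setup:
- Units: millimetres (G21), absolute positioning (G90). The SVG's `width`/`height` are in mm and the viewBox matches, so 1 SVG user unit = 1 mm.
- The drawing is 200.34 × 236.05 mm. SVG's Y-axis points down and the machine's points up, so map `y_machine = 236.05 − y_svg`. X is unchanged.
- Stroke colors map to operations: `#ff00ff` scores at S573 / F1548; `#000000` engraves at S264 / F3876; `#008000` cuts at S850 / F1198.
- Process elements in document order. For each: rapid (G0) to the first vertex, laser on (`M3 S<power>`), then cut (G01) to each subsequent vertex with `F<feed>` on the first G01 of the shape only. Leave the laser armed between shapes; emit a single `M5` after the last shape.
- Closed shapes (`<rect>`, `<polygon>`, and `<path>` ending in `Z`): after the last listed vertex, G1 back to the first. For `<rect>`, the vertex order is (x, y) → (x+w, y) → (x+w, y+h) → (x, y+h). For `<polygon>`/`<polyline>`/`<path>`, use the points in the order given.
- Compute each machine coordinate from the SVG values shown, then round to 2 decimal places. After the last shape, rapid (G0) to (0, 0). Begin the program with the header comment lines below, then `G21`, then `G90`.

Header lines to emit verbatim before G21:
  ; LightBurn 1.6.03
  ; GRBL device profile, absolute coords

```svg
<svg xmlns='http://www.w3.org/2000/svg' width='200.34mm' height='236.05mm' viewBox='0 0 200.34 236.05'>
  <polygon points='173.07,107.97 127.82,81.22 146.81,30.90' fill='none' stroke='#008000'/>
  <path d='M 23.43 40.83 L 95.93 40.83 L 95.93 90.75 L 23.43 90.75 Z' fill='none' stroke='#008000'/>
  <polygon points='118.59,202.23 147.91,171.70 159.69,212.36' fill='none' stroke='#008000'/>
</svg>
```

viewBox `0 0 200.34 236.05` with mm width/height → 1 unit = 1 mm. Flip: y_m = 236.05 − y_svg.

**Shape 1** — `<polygon>` closed polygon, stroke `#008000` → cut (S850, F1198). Machine vertices: (173.07,128.08) → (127.82,154.83) → (146.81,205.15) → (173.07,128.08). Closed: final G1 returns to the first vertex.

**Shape 2** — `<path>` rectangle, stroke `#008000` → cut (S850, F1198). Machine vertices: (23.43,195.22) → (95.93,195.22) → (95.93,145.30) → (23.43,145.30) → (23.43,195.22). Closed: final G1 returns to the first vertex.

**Shape 3** — `<polygon>` regular polygon, stroke `#008000` → cut (S850, F1198). Machine vertices: (118.59,33.82) → (147.91,64.35) → (159.69,23.69) → (118.59,33.82). Closed: final G1 returns to the first vertex.

; LightBurn 1.6.03
; GRBL device profile, absolute coords
G21
G90
G0 X173.07 Y128.08
M3 S850
G01 X127.82 Y154.83 F1198
G01 X146.81 Y205.15
G01 X173.07 Y128.08
G0 X23.43 Y195.22
M3 S850
G01 X95.93 Y195.22 F1198
G01 X95.93 Y145.30
G01 X23.43 Y145.30
G01 X23.43 Y195.22
G0 X118.59 Y33.82
M3 S850
G01 X147.91 Y64.35 F1198
G01 X159.69 Y23.69
G01 X118.59 Y33.82
M5
G0 X0.00 Y0.00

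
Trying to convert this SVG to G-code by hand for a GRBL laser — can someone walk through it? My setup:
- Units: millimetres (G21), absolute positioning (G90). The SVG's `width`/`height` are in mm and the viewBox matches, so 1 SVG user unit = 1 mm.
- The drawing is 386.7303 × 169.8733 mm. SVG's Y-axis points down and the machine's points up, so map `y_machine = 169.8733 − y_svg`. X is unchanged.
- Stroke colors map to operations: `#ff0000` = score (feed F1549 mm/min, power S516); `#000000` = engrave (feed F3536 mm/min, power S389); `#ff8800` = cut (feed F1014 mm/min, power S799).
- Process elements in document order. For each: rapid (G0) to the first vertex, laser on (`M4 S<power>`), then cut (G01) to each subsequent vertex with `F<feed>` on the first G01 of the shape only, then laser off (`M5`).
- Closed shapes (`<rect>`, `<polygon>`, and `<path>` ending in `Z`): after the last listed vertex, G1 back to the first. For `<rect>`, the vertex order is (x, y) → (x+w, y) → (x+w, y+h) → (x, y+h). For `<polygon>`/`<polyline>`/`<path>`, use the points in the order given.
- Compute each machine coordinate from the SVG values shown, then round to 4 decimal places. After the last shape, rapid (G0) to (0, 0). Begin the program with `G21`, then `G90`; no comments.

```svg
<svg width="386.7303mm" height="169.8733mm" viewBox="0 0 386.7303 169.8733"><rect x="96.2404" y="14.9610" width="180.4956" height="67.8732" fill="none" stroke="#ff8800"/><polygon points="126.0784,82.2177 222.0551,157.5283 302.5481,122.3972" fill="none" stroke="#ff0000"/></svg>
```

1 u = 1 mm; y_m = 169.8733 − y.

[1] `<rect>` rectangle, #ff8800→cut S799 F1014: (96.2404,154.9123) → (276.7360,154.9123) → (276.7360,87.0391) → (96.2404,87.0391) → (96.2404,154.9123) (closed)

[2] `<polygon>` closed polygon, #ff0000→score S516 F1549: (126.0784,87.6556) → (222.0551,12.3450) → (302.5481,47.4761) → (126.0784,87.6556) (closed)

G21
G90
G0 X96.2404 Y154.9123
M4 S799
G01 X276.7360 Y154.9123 F1014
G01 X276.7360 Y87.0391
G01 X96.2404 Y87.0391
G01 X96.2404 Y154.9123
M5
G0 X126.0784 Y87.6556
M4 S516
G01 X222.0551 Y12.3450 F1549
G01 X302.5481 Y47.4761
G01 X126.0784 Y87.6556
M5
G0 X0.0000 Y0.0000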